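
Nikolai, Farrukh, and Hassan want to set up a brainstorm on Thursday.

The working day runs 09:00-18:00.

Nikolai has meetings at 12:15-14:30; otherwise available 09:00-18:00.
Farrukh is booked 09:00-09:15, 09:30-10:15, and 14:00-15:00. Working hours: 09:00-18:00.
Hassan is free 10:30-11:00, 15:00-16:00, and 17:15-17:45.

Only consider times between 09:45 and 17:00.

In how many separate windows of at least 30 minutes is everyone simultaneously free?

2

Nikolai free within 09:00–18:00: 09:00–12:15, 14:30–18:00.
Farrukh free within 09:00–18:00: 09:15–09:30, 10:15–14:00, 15:00–18:00.
Nikolai ∩ Farrukh: 09:15–09:30, 10:15–12:15, 15:00–18:00.
Nikolai ∩ Farrukh ∩ Hassan: 10:30–11:00, 15:00–16:00, 17:15–17:45.
Restricted to 09:45–17:00: 10:30–11:00, 15:00–16:00.
Windows ≥ 30 min: 10:30–11:00, 15:00–16:00.
That's 2 windows.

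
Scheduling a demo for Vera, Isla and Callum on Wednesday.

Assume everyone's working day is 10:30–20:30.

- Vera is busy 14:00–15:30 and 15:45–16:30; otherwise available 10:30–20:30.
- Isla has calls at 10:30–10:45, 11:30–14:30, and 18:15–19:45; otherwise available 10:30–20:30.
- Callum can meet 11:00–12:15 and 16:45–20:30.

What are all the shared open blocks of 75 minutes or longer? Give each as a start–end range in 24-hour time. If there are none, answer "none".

Vera free within 10:30–20:30: 10:30–14:00, 15:30–15:45, 16:30–20:30.
Isla free within 10:30–20:30: 10:45–11:30, 14:30–18:15, 19:45–20:30.
Vera ∩ Isla: 10:45–11:30, 15:30–15:45, 16:30–18:15, 19:45–20:30.
Vera ∩ Isla ∩ Callum: 11:00–11:30, 16:45–18:15, 19:45–20:30.
Windows ≥ 75 min: 16:45–18:15.

16:45–18:15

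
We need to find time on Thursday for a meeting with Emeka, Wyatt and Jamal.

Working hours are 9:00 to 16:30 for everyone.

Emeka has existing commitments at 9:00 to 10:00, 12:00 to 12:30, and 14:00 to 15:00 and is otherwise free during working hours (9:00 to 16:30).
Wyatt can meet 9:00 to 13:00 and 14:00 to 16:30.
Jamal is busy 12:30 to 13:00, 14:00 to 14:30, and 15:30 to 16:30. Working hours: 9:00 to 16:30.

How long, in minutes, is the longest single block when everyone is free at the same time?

120 minutes

Emeka free within 09:00–16:30: 10:00–12:00, 12:30–14:00, 15:00–16:30.
Jamal free within 09:00–16:30: 09:00–12:30, 13:00–14:00, 14:30–15:30.
Emeka ∩ Wyatt: 10:00–12:00, 12:30–13:00, 15:00–16:30.
Emeka ∩ Wyatt ∩ Jamal: 10:00–12:00, 15:00–15:30.
Common window lengths: 120, 30 min; longest is 120.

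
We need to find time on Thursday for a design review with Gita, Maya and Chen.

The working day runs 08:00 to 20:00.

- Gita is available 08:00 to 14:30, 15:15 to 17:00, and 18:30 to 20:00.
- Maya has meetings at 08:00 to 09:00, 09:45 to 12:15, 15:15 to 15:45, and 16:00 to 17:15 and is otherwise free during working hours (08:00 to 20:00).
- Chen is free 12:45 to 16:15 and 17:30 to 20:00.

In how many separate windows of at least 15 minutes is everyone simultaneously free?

Maya free within 08:00–20:00: 09:00–09:45, 12:15–15:15, 15:45–16:00, 17:15–20:00.
Gita ∩ Maya: 09:00–09:45, 12:15–14:30, 15:45–16:00, 18:30–20:00.
Gita ∩ Maya ∩ Chen: 12:45–14:30, 15:45–16:00, 18:30–20:00.
Windows ≥ 15 min: 12:45–14:30, 15:45–16:00, 18:30–20:00.
That's 3 windows.

3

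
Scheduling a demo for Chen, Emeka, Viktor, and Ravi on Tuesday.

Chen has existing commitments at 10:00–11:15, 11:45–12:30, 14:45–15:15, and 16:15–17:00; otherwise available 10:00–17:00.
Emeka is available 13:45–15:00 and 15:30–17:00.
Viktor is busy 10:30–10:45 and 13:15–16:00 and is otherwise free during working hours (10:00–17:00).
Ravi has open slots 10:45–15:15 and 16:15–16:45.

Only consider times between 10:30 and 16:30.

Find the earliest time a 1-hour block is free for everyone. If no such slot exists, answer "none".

Chen free within 10:00–17:00: 11:15–11:45, 12:30–14:45, 15:15–16:15.
Viktor free within 10:00–17:00: 10:00–10:30, 10:45–13:15, 16:00–17:00.
Chen ∩ Emeka: 13:45–14:45, 15:30–16:15.
Chen ∩ Emeka ∩ Viktor: 16:00–16:15.
Chen ∩ Emeka ∩ Viktor ∩ Ravi: (none).
Restricted to 10:30–16:30: (none).
Windows ≥ 60 min: (none).

none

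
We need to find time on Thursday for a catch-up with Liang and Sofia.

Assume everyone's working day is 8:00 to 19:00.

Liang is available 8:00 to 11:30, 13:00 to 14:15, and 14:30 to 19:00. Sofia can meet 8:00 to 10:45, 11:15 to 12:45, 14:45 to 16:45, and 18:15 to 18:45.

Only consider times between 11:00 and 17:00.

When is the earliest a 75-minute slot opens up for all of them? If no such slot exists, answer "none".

Liang ∩ Sofia: 08:00–10:45, 11:15–11:30, 14:45–16:45, 18:15–18:45.
Restricted to 11:00–17:00: 11:15–11:30, 14:45–16:45.
Windows ≥ 75 min: 14:45–16:45.
Earliest such window starts at 14:45.

14:45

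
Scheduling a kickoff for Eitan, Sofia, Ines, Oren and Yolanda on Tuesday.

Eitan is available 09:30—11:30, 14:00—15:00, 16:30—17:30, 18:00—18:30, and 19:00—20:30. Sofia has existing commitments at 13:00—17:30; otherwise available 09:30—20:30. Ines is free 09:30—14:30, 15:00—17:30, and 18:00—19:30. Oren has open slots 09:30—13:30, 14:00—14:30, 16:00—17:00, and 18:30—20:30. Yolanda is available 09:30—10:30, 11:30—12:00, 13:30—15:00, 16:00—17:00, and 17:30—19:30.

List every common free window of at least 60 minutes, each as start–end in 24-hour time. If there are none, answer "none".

Sofia free within 09:30–20:30: 09:30–13:00, 17:30–20:30.
Eitan ∩ Sofia: 09:30–11:30, 18:00–18:30, 19:00–20:30.
Eitan ∩ Sofia ∩ Ines: 09:30–11:30, 18:00–18:30, 19:00–19:30.
Eitan ∩ Sofia ∩ Ines ∩ Oren: 09:30–11:30, 19:00–19:30.
Eitan ∩ Sofia ∩ Ines ∩ Oren ∩ Yolanda: 09:30–10:30, 19:00–19:30.
Windows ≥ 60 min: 09:30–10:30.

09:30–10:30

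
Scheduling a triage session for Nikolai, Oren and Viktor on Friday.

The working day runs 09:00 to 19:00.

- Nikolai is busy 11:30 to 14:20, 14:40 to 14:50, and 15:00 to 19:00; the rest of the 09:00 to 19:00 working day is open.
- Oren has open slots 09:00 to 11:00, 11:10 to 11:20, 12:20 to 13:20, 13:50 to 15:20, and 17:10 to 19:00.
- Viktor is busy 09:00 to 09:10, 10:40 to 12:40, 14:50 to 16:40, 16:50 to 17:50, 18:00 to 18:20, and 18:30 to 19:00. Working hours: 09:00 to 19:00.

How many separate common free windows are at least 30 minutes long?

Nikolai free within 09:00–19:00: 09:00–11:30, 14:20–14:40, 14:50–15:00.
Viktor free within 09:00–19:00: 09:10–10:40, 12:40–14:50, 16:40–16:50, 17:50–18:00, 18:20–18:30.
Nikolai ∩ Oren: 09:00–11:00, 11:10–11:20, 14:20–14:40, 14:50–15:00.
Nikolai ∩ Oren ∩ Viktor: 09:10–10:40, 14:20–14:40.
Windows ≥ 30 min: 09:10–10:40.
That's 1 window.

1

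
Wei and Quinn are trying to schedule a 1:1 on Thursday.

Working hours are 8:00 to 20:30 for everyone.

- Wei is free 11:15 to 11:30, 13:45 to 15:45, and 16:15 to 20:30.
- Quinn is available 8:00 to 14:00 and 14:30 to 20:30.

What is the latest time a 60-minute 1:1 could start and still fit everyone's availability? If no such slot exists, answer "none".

Wei ∩ Quinn: 11:15–11:30, 13:45–14:00, 14:30–15:45, 16:15–20:30.
Windows ≥ 60 min: 14:30–15:45, 16:15–20:30.
Latest start in the last window 16:15–20:30 is 20:30 − 60 min = 19:30.

19:30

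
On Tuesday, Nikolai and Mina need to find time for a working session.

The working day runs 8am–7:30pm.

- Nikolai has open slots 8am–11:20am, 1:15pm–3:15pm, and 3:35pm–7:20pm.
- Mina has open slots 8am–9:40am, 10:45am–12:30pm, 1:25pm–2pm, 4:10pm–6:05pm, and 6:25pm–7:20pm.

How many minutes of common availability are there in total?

340 minutes

Nikolai ∩ Mina: 08:00–09:40, 10:45–11:20, 13:25–14:00, 16:10–18:05, 18:25–19:20.
Total common minutes: 100 + 35 + 35 + 115 + 55 = 340.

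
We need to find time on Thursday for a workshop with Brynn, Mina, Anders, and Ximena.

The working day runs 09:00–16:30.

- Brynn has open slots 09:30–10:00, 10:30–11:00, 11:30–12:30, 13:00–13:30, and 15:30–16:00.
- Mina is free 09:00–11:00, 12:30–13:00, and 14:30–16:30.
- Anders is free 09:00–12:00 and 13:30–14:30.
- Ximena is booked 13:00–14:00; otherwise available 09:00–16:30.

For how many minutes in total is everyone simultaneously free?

Ximena free within 09:00–16:30: 09:00–13:00, 14:00–16:30.
Brynn ∩ Mina: 09:30–10:00, 10:30–11:00, 15:30–16:00.
Brynn ∩ Mina ∩ Anders: 09:30–10:00, 10:30–11:00.
Brynn ∩ Mina ∩ Anders ∩ Ximena: 09:30–10:00, 10:30–11:00.
Total common minutes: 30 + 30 = 60.

60 minutes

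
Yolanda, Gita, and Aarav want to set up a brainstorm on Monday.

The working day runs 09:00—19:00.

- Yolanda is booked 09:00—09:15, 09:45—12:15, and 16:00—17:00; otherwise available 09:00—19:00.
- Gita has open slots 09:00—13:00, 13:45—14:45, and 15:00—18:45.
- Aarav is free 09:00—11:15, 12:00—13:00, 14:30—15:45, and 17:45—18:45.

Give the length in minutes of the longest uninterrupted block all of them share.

60 minutes

Yolanda free within 09:00–19:00: 09:15–09:45, 12:15–16:00, 17:00–19:00.
Yolanda ∩ Gita: 09:15–09:45, 12:15–13:00, 13:45–14:45, 15:00–16:00, 17:00–18:45.
Yolanda ∩ Gita ∩ Aarav: 09:15–09:45, 12:15–13:00, 14:30–14:45, 15:00–15:45, 17:45–18:45.
Common window lengths: 30, 45, 15, 45, 60 min; longest is 60.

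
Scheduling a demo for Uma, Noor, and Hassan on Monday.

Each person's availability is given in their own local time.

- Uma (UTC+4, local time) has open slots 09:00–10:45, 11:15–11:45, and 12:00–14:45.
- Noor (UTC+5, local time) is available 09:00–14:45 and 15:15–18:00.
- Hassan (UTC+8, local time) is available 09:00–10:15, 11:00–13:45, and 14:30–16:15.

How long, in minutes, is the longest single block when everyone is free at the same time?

Uma → UTC: 05:00–06:45, 07:15–07:45, 08:00–10:45.
Noor → UTC: 04:00–09:45, 10:15–13:00.
Hassan → UTC: 01:00–02:15, 03:00–05:45, 06:30–08:15.
Uma ∩ Noor: 05:00–06:45, 07:15–07:45, 08:00–09:45, 10:15–10:45.
Uma ∩ Noor ∩ Hassan: 05:00–05:45, 06:30–06:45, 07:15–07:45, 08:00–08:15.
Common window lengths: 45, 15, 30, 15 min; longest is 45.

45 minutes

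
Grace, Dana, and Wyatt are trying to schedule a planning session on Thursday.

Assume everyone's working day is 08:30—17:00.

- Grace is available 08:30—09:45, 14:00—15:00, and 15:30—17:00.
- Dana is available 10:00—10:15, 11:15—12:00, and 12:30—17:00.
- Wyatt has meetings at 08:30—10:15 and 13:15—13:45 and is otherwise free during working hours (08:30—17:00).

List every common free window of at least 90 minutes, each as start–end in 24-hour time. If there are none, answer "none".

15:30–17:00

Wyatt free within 08:30–17:00: 10:15–13:15, 13:45–17:00.
Grace ∩ Dana: 14:00–15:00, 15:30–17:00.
Grace ∩ Dana ∩ Wyatt: 14:00–15:00, 15:30–17:00.
Windows ≥ 90 min: 15:30–17:00.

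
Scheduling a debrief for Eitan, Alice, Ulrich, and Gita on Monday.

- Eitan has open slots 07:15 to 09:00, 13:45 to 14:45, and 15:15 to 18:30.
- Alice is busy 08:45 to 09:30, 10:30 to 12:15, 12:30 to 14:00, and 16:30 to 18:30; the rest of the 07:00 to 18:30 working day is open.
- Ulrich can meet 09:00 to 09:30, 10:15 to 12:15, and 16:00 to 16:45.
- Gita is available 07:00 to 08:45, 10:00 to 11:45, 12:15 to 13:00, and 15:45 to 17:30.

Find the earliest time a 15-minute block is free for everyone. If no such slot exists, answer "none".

Alice free within 07:00–18:30: 07:00–08:45, 09:30–10:30, 12:15–12:30, 14:00–16:30.
Eitan ∩ Alice: 07:15–08:45, 14:00–14:45, 15:15–16:30.
Eitan ∩ Alice ∩ Ulrich: 16:00–16:30.
Eitan ∩ Alice ∩ Ulrich ∩ Gita: 16:00–16:30.
Windows ≥ 15 min: 16:00–16:30.
Earliest such window starts at 16:00.

16:00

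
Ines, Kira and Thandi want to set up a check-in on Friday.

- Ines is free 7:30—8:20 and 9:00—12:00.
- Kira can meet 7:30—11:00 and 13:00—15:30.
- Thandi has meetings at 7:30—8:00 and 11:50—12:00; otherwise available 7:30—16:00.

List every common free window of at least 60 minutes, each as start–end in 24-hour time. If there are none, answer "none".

Thandi free within 07:30–16:00: 08:00–11:50, 12:00–16:00.
Ines ∩ Kira: 07:30–08:20, 09:00–11:00.
Ines ∩ Kira ∩ Thandi: 08:00–08:20, 09:00–11:00.
Windows ≥ 60 min: 09:00–11:00.

09:00–11:00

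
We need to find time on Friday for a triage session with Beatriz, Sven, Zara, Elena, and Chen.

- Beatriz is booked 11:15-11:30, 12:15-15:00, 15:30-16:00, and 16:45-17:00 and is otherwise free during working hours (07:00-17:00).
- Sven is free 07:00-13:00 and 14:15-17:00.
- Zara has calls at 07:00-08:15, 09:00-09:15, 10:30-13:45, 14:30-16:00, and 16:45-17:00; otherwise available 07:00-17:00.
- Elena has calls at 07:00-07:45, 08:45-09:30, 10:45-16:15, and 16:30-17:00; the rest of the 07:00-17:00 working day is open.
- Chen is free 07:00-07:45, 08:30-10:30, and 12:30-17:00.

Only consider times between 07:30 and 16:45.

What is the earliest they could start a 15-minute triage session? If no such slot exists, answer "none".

08:30

Beatriz free within 07:00–17:00: 07:00–11:15, 11:30–12:15, 15:00–15:30, 16:00–16:45.
Zara free within 07:00–17:00: 08:15–09:00, 09:15–10:30, 13:45–14:30, 16:00–16:45.
Elena free within 07:00–17:00: 07:45–08:45, 09:30–10:45, 16:15–16:30.
Beatriz ∩ Sven: 07:00–11:15, 11:30–12:15, 15:00–15:30, 16:00–16:45.
Beatriz ∩ Sven ∩ Zara: 08:15–09:00, 09:15–10:30, 16:00–16:45.
Beatriz ∩ Sven ∩ Zara ∩ Elena: 08:15–08:45, 09:30–10:30, 16:15–16:30.
Beatriz ∩ Sven ∩ Zara ∩ Elena ∩ Chen: 08:30–08:45, 09:30–10:30, 16:15–16:30.
Restricted to 07:30–16:45: 08:30–08:45, 09:30–10:30, 16:15–16:30.
Windows ≥ 15 min: 08:30–08:45, 09:30–10:30, 16:15–16:30.
Earliest such window starts at 08:30.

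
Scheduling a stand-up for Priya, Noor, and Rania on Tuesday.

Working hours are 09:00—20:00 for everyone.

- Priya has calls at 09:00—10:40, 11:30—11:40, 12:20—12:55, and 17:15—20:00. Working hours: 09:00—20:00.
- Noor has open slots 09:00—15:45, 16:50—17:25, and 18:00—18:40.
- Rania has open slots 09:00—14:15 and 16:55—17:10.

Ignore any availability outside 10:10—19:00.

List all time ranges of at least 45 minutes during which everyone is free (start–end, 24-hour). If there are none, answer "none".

10:40–11:30, 12:55–14:15

Priya free within 09:00–20:00: 10:40–11:30, 11:40–12:20, 12:55–17:15.
Priya ∩ Noor: 10:40–11:30, 11:40–12:20, 12:55–15:45, 16:50–17:15.
Priya ∩ Noor ∩ Rania: 10:40–11:30, 11:40–12:20, 12:55–14:15, 16:55–17:10.
Restricted to 10:10–19:00: 10:40–11:30, 11:40–12:20, 12:55–14:15, 16:55–17:10.
Windows ≥ 45 min: 10:40–11:30, 12:55–14:15.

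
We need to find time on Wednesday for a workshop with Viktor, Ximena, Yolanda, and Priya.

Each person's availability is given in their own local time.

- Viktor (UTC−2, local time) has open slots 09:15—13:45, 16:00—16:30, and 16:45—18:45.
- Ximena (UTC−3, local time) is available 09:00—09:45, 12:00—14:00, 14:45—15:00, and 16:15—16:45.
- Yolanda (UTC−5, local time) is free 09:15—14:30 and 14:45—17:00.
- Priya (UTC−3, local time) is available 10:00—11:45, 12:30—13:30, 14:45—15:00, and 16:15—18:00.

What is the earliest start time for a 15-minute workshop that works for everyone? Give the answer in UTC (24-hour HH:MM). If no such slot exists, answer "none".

15:30

Viktor → UTC: 11:15–15:45, 18:00–18:30, 18:45–20:45.
Ximena → UTC: 12:00–12:45, 15:00–17:00, 17:45–18:00, 19:15–19:45.
Yolanda → UTC: 14:15–19:30, 19:45–22:00.
Priya → UTC: 13:00–14:45, 15:30–16:30, 17:45–18:00, 19:15–21:00.
Viktor ∩ Ximena: 12:00–12:45, 15:00–15:45, 19:15–19:45.
Viktor ∩ Ximena ∩ Yolanda: 15:00–15:45, 19:15–19:30.
Viktor ∩ Ximena ∩ Yolanda ∩ Priya: 15:30–15:45, 19:15–19:30.
Windows ≥ 15 min: 15:30–15:45, 19:15–19:30.
Earliest such window starts at 15:30.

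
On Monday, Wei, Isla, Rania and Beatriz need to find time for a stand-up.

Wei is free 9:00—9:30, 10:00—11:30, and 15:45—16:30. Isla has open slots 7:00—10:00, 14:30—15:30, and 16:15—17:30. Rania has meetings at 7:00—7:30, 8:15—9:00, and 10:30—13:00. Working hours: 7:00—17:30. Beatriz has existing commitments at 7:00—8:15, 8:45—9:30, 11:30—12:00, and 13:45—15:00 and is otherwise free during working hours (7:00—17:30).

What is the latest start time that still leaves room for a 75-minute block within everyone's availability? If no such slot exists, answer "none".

none

Rania free within 07:00–17:30: 07:30–08:15, 09:00–10:30, 13:00–17:30.
Beatriz free within 07:00–17:30: 08:15–08:45, 09:30–11:30, 12:00–13:45, 15:00–17:30.
Wei ∩ Isla: 09:00–09:30, 16:15–16:30.
Wei ∩ Isla ∩ Rania: 09:00–09:30, 16:15–16:30.
Wei ∩ Isla ∩ Rania ∩ Beatriz: 16:15–16:30.
Windows ≥ 75 min: (none).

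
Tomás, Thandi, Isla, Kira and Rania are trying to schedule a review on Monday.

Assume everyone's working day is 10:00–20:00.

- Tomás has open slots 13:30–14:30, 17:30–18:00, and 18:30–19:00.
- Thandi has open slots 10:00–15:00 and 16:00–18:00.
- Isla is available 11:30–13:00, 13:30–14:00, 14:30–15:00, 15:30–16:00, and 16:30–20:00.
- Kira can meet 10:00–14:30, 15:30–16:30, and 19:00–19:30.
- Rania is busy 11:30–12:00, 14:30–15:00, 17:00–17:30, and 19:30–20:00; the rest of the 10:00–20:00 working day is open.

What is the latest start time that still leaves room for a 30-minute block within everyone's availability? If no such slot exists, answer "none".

Rania free within 10:00–20:00: 10:00–11:30, 12:00–14:30, 15:00–17:00, 17:30–19:30.
Tomás ∩ Thandi: 13:30–14:30, 17:30–18:00.
Tomás ∩ Thandi ∩ Isla: 13:30–14:00, 17:30–18:00.
Tomás ∩ Thandi ∩ Isla ∩ Kira: 13:30–14:00.
Tomás ∩ Thandi ∩ Isla ∩ Kira ∩ Rania: 13:30–14:00.
Windows ≥ 30 min: 13:30–14:00.
Latest start in the last window 13:30–14:00 is 14:00 − 30 min = 13:30.

13:30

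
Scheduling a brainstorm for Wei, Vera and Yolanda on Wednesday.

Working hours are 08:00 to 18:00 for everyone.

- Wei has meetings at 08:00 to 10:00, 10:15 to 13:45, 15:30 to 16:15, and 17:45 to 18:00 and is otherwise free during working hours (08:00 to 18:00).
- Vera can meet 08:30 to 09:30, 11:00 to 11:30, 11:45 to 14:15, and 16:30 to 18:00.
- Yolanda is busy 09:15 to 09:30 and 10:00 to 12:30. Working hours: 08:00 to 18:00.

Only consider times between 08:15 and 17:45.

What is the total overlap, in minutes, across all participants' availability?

105 minutes

Wei free within 08:00–18:00: 10:00–10:15, 13:45–15:30, 16:15–17:45.
Yolanda free within 08:00–18:00: 08:00–09:15, 09:30–10:00, 12:30–18:00.
Wei ∩ Vera: 13:45–14:15, 16:30–17:45.
Wei ∩ Vera ∩ Yolanda: 13:45–14:15, 16:30–17:45.
Restricted to 08:15–17:45: 13:45–14:15, 16:30–17:45.
Total common minutes: 30 + 75 = 105.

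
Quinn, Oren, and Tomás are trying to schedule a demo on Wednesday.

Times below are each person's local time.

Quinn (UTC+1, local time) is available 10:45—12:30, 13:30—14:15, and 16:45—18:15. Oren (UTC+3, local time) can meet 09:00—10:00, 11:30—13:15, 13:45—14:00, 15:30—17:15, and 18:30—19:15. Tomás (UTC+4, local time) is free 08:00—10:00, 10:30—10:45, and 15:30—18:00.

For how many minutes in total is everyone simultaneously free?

Quinn → UTC: 09:45–11:30, 12:30–13:15, 15:45–17:15.
Oren → UTC: 06:00–07:00, 08:30–10:15, 10:45–11:00, 12:30–14:15, 15:30–16:15.
Tomás → UTC: 04:00–06:00, 06:30–06:45, 11:30–14:00.
Quinn ∩ Oren: 09:45–10:15, 10:45–11:00, 12:30–13:15, 15:45–16:15.
Quinn ∩ Oren ∩ Tomás: 12:30–13:15.
Total common minutes: 45.

45 minutes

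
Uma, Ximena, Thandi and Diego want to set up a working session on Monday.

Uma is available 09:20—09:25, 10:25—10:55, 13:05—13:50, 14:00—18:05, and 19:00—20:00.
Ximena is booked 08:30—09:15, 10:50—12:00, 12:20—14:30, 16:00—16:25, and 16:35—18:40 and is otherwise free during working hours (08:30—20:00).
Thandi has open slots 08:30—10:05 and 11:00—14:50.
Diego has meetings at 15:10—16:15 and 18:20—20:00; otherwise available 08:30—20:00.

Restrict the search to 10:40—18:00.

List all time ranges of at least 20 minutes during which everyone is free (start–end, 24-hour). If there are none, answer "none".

14:30–14:50

Ximena free within 08:30–20:00: 09:15–10:50, 12:00–12:20, 14:30–16:00, 16:25–16:35, 18:40–20:00.
Diego free within 08:30–20:00: 08:30–15:10, 16:15–18:20.
Uma ∩ Ximena: 09:20–09:25, 10:25–10:50, 14:30–16:00, 16:25–16:35, 19:00–20:00.
Uma ∩ Ximena ∩ Thandi: 09:20–09:25, 14:30–14:50.
Uma ∩ Ximena ∩ Thandi ∩ Diego: 09:20–09:25, 14:30–14:50.
Restricted to 10:40–18:00: 14:30–14:50.
Windows ≥ 20 min: 14:30–14:50.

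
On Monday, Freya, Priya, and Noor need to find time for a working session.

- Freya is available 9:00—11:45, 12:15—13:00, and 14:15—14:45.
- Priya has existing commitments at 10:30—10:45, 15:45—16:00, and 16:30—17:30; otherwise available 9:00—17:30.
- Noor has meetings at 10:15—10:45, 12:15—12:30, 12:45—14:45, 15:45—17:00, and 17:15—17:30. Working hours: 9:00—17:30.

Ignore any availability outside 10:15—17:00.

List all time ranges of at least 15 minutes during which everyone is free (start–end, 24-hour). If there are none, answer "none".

Priya free within 09:00–17:30: 09:00–10:30, 10:45–15:45, 16:00–16:30.
Noor free within 09:00–17:30: 09:00–10:15, 10:45–12:15, 12:30–12:45, 14:45–15:45, 17:00–17:15.
Freya ∩ Priya: 09:00–10:30, 10:45–11:45, 12:15–13:00, 14:15–14:45.
Freya ∩ Priya ∩ Noor: 09:00–10:15, 10:45–11:45, 12:30–12:45.
Restricted to 10:15–17:00: 10:45–11:45, 12:30–12:45.
Windows ≥ 15 min: 10:45–11:45, 12:30–12:45.

10:45–11:45, 12:30–12:45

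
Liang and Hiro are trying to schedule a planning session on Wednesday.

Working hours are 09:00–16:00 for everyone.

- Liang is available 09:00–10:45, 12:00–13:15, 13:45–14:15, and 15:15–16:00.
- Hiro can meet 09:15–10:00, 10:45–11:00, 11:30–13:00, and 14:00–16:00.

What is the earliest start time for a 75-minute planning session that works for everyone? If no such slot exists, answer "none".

none

Liang ∩ Hiro: 09:15–10:00, 12:00–13:00, 14:00–14:15, 15:15–16:00.
Windows ≥ 75 min: (none).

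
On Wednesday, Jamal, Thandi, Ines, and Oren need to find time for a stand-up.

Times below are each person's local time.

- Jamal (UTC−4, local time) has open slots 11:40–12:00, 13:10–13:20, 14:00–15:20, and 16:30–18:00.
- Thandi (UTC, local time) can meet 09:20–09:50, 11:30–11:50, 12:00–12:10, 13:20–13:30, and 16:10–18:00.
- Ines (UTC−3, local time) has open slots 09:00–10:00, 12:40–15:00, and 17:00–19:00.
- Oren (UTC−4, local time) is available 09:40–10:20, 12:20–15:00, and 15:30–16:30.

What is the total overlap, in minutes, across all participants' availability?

10 minutes

Jamal → UTC: 15:40–16:00, 17:10–17:20, 18:00–19:20, 20:30–22:00.
Thandi → UTC: 09:20–09:50, 11:30–11:50, 12:00–12:10, 13:20–13:30, 16:10–18:00.
Ines → UTC: 12:00–13:00, 15:40–18:00, 20:00–22:00.
Oren → UTC: 13:40–14:20, 16:20–19:00, 19:30–20:30.
Jamal ∩ Thandi: 17:10–17:20.
Jamal ∩ Thandi ∩ Ines: 17:10–17:20.
Jamal ∩ Thandi ∩ Ines ∩ Oren: 17:10–17:20.
Total common minutes: 10.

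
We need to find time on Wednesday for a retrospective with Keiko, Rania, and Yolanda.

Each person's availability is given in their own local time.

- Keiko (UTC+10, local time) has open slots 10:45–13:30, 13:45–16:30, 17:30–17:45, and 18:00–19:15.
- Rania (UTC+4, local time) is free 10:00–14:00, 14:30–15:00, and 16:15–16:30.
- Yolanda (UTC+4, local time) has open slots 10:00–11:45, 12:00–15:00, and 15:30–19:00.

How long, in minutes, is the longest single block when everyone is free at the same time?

75 minutes

Keiko → UTC: 00:45–03:30, 03:45–06:30, 07:30–07:45, 08:00–09:15.
Rania → UTC: 06:00–10:00, 10:30–11:00, 12:15–12:30.
Yolanda → UTC: 06:00–07:45, 08:00–11:00, 11:30–15:00.
Keiko ∩ Rania: 06:00–06:30, 07:30–07:45, 08:00–09:15.
Keiko ∩ Rania ∩ Yolanda: 06:00–06:30, 07:30–07:45, 08:00–09:15.
Common window lengths: 30, 15, 75 min; longest is 75.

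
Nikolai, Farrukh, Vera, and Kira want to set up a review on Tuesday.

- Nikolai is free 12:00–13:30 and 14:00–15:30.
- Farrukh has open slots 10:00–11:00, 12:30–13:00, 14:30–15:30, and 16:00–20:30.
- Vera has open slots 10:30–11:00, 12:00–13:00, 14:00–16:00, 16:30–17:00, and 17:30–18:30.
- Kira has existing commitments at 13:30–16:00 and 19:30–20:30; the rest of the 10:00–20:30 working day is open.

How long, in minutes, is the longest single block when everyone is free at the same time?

Kira free within 10:00–20:30: 10:00–13:30, 16:00–19:30.
Nikolai ∩ Farrukh: 12:30–13:00, 14:30–15:30.
Nikolai ∩ Farrukh ∩ Vera: 12:30–13:00, 14:30–15:30.
Nikolai ∩ Farrukh ∩ Vera ∩ Kira: 12:30–13:00.
Single common window of 30 minutes.

30 minutes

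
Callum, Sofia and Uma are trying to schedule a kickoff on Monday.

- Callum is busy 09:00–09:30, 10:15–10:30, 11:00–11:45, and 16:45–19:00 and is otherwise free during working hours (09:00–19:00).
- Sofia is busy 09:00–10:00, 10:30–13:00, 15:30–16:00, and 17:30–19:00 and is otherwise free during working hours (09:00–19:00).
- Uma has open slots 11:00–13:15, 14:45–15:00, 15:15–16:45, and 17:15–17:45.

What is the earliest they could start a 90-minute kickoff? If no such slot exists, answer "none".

none

Callum free within 09:00–19:00: 09:30–10:15, 10:30–11:00, 11:45–16:45.
Sofia free within 09:00–19:00: 10:00–10:30, 13:00–15:30, 16:00–17:30.
Callum ∩ Sofia: 10:00–10:15, 13:00–15:30, 16:00–16:45.
Callum ∩ Sofia ∩ Uma: 13:00–13:15, 14:45–15:00, 15:15–15:30, 16:00–16:45.
Windows ≥ 90 min: (none).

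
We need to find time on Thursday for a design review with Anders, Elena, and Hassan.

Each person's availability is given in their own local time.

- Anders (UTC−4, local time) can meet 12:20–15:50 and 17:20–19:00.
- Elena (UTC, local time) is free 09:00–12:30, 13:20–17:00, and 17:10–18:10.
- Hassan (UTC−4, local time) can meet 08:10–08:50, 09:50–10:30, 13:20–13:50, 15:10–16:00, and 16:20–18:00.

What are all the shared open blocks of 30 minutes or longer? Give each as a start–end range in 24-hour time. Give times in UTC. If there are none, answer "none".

Anders → UTC: 16:20–19:50, 21:20–23:00.
Elena → UTC: 09:00–12:30, 13:20–17:00, 17:10–18:10.
Hassan → UTC: 12:10–12:50, 13:50–14:30, 17:20–17:50, 19:10–20:00, 20:20–22:00.
Anders ∩ Elena: 16:20–17:00, 17:10–18:10.
Anders ∩ Elena ∩ Hassan: 17:20–17:50.
Windows ≥ 30 min: 17:20–17:50.

17:20–17:50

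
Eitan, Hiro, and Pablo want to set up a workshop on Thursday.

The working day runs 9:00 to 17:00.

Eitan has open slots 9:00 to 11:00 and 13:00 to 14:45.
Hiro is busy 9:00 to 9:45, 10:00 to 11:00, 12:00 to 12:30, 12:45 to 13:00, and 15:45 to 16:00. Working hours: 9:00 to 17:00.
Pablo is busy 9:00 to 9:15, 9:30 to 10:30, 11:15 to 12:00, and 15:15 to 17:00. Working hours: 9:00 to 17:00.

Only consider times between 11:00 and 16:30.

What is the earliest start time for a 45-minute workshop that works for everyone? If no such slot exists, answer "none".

13:00

Hiro free within 09:00–17:00: 09:45–10:00, 11:00–12:00, 12:30–12:45, 13:00–15:45, 16:00–17:00.
Pablo free within 09:00–17:00: 09:15–09:30, 10:30–11:15, 12:00–15:15.
Eitan ∩ Hiro: 09:45–10:00, 13:00–14:45.
Eitan ∩ Hiro ∩ Pablo: 13:00–14:45.
Restricted to 11:00–16:30: 13:00–14:45.
Windows ≥ 45 min: 13:00–14:45.
Earliest such window starts at 13:00.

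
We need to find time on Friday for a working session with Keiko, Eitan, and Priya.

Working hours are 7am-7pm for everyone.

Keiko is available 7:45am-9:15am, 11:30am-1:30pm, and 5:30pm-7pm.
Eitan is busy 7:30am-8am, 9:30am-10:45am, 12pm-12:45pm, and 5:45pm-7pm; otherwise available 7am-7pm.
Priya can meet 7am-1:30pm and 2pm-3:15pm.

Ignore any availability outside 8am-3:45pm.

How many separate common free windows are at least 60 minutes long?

Eitan free within 07:00–19:00: 07:00–07:30, 08:00–09:30, 10:45–12:00, 12:45–17:45.
Keiko ∩ Eitan: 08:00–09:15, 11:30–12:00, 12:45–13:30, 17:30–17:45.
Keiko ∩ Eitan ∩ Priya: 08:00–09:15, 11:30–12:00, 12:45–13:30.
Restricted to 08:00–15:45: 08:00–09:15, 11:30–12:00, 12:45–13:30.
Windows ≥ 60 min: 08:00–09:15.
That's 1 window.

1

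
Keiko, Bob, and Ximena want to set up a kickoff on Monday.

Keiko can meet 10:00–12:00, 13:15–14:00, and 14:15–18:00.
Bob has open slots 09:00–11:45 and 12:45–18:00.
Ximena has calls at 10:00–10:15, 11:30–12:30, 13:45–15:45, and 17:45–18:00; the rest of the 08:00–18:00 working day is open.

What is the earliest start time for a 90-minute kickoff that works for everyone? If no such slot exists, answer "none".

15:45

Ximena free within 08:00–18:00: 08:00–10:00, 10:15–11:30, 12:30–13:45, 15:45–17:45.
Keiko ∩ Bob: 10:00–11:45, 13:15–14:00, 14:15–18:00.
Keiko ∩ Bob ∩ Ximena: 10:15–11:30, 13:15–13:45, 15:45–17:45.
Windows ≥ 90 min: 15:45–17:45.
Earliest such window starts at 15:45.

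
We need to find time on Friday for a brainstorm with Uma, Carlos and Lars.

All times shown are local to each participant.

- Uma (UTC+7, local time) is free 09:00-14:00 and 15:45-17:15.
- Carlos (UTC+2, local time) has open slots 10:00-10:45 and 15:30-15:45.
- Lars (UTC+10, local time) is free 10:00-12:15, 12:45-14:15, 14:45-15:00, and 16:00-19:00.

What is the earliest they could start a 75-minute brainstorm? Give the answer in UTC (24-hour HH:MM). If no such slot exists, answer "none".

Uma → UTC: 02:00–07:00, 08:45–10:15.
Carlos → UTC: 08:00–08:45, 13:30–13:45.
Lars → UTC: 00:00–02:15, 02:45–04:15, 04:45–05:00, 06:00–09:00.
Uma ∩ Carlos: (none).
Uma ∩ Carlos ∩ Lars: (none).
Windows ≥ 75 min: (none).

none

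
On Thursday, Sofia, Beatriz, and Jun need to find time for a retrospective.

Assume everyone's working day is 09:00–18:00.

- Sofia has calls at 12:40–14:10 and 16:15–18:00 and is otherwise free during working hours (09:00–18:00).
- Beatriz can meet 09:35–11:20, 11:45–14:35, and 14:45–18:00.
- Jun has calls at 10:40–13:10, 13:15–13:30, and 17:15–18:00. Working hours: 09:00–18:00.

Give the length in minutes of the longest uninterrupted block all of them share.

90 minutes

Sofia free within 09:00–18:00: 09:00–12:40, 14:10–16:15.
Jun free within 09:00–18:00: 09:00–10:40, 13:10–13:15, 13:30–17:15.
Sofia ∩ Beatriz: 09:35–11:20, 11:45–12:40, 14:10–14:35, 14:45–16:15.
Sofia ∩ Beatriz ∩ Jun: 09:35–10:40, 14:10–14:35, 14:45–16:15.
Common window lengths: 65, 25, 90 min; longest is 90.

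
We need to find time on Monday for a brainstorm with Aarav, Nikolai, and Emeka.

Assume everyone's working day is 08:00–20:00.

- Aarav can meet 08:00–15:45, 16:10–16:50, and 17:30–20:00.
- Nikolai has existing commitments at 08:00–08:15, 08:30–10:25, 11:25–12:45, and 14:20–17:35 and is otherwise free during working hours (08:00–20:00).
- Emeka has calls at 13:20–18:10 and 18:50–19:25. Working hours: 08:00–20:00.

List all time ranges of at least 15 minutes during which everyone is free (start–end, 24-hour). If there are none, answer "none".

08:15–08:30, 10:25–11:25, 12:45–13:20, 18:10–18:50, 19:25–20:00

Nikolai free within 08:00–20:00: 08:15–08:30, 10:25–11:25, 12:45–14:20, 17:35–20:00.
Emeka free within 08:00–20:00: 08:00–13:20, 18:10–18:50, 19:25–20:00.
Aarav ∩ Nikolai: 08:15–08:30, 10:25–11:25, 12:45–14:20, 17:35–20:00.
Aarav ∩ Nikolai ∩ Emeka: 08:15–08:30, 10:25–11:25, 12:45–13:20, 18:10–18:50, 19:25–20:00.
Windows ≥ 15 min: 08:15–08:30, 10:25–11:25, 12:45–13:20, 18:10–18:50, 19:25–20:00.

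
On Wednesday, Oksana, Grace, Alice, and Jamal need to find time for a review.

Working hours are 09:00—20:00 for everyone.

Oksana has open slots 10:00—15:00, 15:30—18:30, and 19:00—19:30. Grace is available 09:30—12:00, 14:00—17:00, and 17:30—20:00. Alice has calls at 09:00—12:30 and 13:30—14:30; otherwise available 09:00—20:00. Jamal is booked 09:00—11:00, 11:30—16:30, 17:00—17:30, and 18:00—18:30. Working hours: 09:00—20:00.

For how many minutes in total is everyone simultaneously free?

90 minutes

Alice free within 09:00–20:00: 12:30–13:30, 14:30–20:00.
Jamal free within 09:00–20:00: 11:00–11:30, 16:30–17:00, 17:30–18:00, 18:30–20:00.
Oksana ∩ Grace: 10:00–12:00, 14:00–15:00, 15:30–17:00, 17:30–18:30, 19:00–19:30.
Oksana ∩ Grace ∩ Alice: 14:30–15:00, 15:30–17:00, 17:30–18:30, 19:00–19:30.
Oksana ∩ Grace ∩ Alice ∩ Jamal: 16:30–17:00, 17:30–18:00, 19:00–19:30.
Total common minutes: 30 + 30 + 30 = 90.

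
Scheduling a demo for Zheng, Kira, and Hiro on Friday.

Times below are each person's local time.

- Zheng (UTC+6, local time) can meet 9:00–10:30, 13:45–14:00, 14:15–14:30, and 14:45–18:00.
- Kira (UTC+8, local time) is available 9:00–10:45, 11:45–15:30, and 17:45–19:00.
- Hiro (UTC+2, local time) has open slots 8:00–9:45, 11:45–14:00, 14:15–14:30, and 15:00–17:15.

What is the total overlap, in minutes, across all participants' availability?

75 minutes

Zheng → UTC: 03:00–04:30, 07:45–08:00, 08:15–08:30, 08:45–12:00.
Kira → UTC: 01:00–02:45, 03:45–07:30, 09:45–11:00.
Hiro → UTC: 06:00–07:45, 09:45–12:00, 12:15–12:30, 13:00–15:15.
Zheng ∩ Kira: 03:45–04:30, 09:45–11:00.
Zheng ∩ Kira ∩ Hiro: 09:45–11:00.
Total common minutes: 75.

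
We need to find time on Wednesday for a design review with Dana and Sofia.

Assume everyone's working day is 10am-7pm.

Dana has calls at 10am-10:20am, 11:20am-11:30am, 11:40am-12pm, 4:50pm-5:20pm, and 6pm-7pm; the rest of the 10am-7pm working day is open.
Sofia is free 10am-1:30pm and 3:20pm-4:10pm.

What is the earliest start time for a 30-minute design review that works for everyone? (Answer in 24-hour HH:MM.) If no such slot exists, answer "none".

10:20

Dana free within 10:00–19:00: 10:20–11:20, 11:30–11:40, 12:00–16:50, 17:20–18:00.
Dana ∩ Sofia: 10:20–11:20, 11:30–11:40, 12:00–13:30, 15:20–16:10.
Windows ≥ 30 min: 10:20–11:20, 12:00–13:30, 15:20–16:10.
Earliest such window starts at 10:20.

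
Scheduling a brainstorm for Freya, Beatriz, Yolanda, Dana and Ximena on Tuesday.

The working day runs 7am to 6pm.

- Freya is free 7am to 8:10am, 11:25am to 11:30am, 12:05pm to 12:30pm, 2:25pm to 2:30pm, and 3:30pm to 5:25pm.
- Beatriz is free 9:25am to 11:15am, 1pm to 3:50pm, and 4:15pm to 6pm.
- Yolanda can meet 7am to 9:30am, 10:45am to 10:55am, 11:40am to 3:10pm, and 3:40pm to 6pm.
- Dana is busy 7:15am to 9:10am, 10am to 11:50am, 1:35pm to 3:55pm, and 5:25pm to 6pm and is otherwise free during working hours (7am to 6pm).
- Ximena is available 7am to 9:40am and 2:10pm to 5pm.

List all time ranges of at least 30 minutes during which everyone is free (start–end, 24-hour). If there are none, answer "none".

16:15–17:00

Dana free within 07:00–18:00: 07:00–07:15, 09:10–10:00, 11:50–13:35, 15:55–17:25.
Freya ∩ Beatriz: 14:25–14:30, 15:30–15:50, 16:15–17:25.
Freya ∩ Beatriz ∩ Yolanda: 14:25–14:30, 15:40–15:50, 16:15–17:25.
Freya ∩ Beatriz ∩ Yolanda ∩ Dana: 16:15–17:25.
Freya ∩ Beatriz ∩ Yolanda ∩ Dana ∩ Ximena: 16:15–17:00.
Windows ≥ 30 min: 16:15–17:00.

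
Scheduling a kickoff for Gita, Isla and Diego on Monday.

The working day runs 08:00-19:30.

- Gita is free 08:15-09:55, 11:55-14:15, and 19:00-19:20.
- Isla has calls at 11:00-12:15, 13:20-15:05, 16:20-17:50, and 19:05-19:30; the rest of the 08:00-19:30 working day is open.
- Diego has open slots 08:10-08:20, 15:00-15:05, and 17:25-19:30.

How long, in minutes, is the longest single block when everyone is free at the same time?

5 minutes

Isla free within 08:00–19:30: 08:00–11:00, 12:15–13:20, 15:05–16:20, 17:50–19:05.
Gita ∩ Isla: 08:15–09:55, 12:15–13:20, 19:00–19:05.
Gita ∩ Isla ∩ Diego: 08:15–08:20, 19:00–19:05.
Common window lengths: 5, 5 min; longest is 5.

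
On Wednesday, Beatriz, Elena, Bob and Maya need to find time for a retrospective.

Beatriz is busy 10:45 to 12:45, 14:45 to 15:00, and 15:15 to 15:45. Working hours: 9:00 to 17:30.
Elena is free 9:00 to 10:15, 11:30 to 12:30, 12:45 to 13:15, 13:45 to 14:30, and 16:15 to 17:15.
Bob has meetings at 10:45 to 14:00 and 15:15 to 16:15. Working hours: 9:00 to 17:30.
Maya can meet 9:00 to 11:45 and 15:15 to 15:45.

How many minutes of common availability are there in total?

75 minutes

Beatriz free within 09:00–17:30: 09:00–10:45, 12:45–14:45, 15:00–15:15, 15:45–17:30.
Bob free within 09:00–17:30: 09:00–10:45, 14:00–15:15, 16:15–17:30.
Beatriz ∩ Elena: 09:00–10:15, 12:45–13:15, 13:45–14:30, 16:15–17:15.
Beatriz ∩ Elena ∩ Bob: 09:00–10:15, 14:00–14:30, 16:15–17:15.
Beatriz ∩ Elena ∩ Bob ∩ Maya: 09:00–10:15.
Total common minutes: 75.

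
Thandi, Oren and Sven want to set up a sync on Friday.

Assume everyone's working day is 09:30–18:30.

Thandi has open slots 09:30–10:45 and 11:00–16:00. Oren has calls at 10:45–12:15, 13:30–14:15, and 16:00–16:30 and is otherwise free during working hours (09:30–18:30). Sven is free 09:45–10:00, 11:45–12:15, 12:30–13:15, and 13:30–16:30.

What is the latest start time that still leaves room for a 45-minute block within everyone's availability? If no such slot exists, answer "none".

15:15

Oren free within 09:30–18:30: 09:30–10:45, 12:15–13:30, 14:15–16:00, 16:30–18:30.
Thandi ∩ Oren: 09:30–10:45, 12:15–13:30, 14:15–16:00.
Thandi ∩ Oren ∩ Sven: 09:45–10:00, 12:30–13:15, 14:15–16:00.
Windows ≥ 45 min: 12:30–13:15, 14:15–16:00.
Latest start in the last window 14:15–16:00 is 16:00 − 45 min = 15:15.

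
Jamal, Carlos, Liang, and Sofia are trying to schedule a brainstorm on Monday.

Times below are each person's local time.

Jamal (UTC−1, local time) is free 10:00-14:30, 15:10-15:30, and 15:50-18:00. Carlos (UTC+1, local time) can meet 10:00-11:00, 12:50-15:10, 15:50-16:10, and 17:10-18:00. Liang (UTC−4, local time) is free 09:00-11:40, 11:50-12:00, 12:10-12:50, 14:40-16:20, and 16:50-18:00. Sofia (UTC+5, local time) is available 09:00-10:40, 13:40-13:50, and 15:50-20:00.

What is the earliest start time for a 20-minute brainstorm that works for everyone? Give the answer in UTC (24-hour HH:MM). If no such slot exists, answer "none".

13:00

Jamal → UTC: 11:00–15:30, 16:10–16:30, 16:50–19:00.
Carlos → UTC: 09:00–10:00, 11:50–14:10, 14:50–15:10, 16:10–17:00.
Liang → UTC: 13:00–15:40, 15:50–16:00, 16:10–16:50, 18:40–20:20, 20:50–22:00.
Sofia → UTC: 04:00–05:40, 08:40–08:50, 10:50–15:00.
Jamal ∩ Carlos: 11:50–14:10, 14:50–15:10, 16:10–16:30, 16:50–17:00.
Jamal ∩ Carlos ∩ Liang: 13:00–14:10, 14:50–15:10, 16:10–16:30.
Jamal ∩ Carlos ∩ Liang ∩ Sofia: 13:00–14:10, 14:50–15:00.
Windows ≥ 20 min: 13:00–14:10.
Earliest such window starts at 13:00.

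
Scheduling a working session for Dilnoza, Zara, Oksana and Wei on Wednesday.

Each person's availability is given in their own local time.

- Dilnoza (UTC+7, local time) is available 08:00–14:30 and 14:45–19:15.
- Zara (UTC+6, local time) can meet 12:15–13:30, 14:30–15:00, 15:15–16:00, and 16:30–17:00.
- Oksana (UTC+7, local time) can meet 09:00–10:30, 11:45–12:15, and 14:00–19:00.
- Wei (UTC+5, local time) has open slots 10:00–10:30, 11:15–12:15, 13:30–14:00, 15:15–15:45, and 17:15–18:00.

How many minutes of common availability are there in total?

60 minutes

Dilnoza → UTC: 01:00–07:30, 07:45–12:15.
Zara → UTC: 06:15–07:30, 08:30–09:00, 09:15–10:00, 10:30–11:00.
Oksana → UTC: 02:00–03:30, 04:45–05:15, 07:00–12:00.
Wei → UTC: 05:00–05:30, 06:15–07:15, 08:30–09:00, 10:15–10:45, 12:15–13:00.
Dilnoza ∩ Zara: 06:15–07:30, 08:30–09:00, 09:15–10:00, 10:30–11:00.
Dilnoza ∩ Zara ∩ Oksana: 07:00–07:30, 08:30–09:00, 09:15–10:00, 10:30–11:00.
Dilnoza ∩ Zara ∩ Oksana ∩ Wei: 07:00–07:15, 08:30–09:00, 10:30–10:45.
Total common minutes: 15 + 30 + 15 = 60.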